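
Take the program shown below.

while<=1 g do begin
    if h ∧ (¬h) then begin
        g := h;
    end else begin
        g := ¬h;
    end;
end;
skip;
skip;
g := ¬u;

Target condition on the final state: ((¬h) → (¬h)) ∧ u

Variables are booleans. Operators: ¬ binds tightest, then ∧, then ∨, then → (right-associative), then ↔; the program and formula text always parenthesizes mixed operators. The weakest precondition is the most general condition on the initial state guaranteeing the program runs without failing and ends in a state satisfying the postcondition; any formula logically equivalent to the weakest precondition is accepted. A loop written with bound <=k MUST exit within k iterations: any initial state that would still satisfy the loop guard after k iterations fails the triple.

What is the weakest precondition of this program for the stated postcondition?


Working backward. After the program, the postcondition ((¬h) → (¬h)) ∧ u must hold; in canonical form it is u.
Before g := ¬u: u
Before skip: u
Before skip: u
Before the loop (bound <=1), unroll the exhaustion recursion (WP_0 = exit-now case; WP_j = one more guarded iteration, up to j = 1):
  WP_0: (¬g) ∧ u
  WP_1: (g → (h ∧ u)) ∧ ((¬g) → u)
So before the loop: (g → (h ∧ u)) ∧ ((¬g) → u)
Answer: WP = (g → (h ∧ u)) ∧ ((¬g) → u)


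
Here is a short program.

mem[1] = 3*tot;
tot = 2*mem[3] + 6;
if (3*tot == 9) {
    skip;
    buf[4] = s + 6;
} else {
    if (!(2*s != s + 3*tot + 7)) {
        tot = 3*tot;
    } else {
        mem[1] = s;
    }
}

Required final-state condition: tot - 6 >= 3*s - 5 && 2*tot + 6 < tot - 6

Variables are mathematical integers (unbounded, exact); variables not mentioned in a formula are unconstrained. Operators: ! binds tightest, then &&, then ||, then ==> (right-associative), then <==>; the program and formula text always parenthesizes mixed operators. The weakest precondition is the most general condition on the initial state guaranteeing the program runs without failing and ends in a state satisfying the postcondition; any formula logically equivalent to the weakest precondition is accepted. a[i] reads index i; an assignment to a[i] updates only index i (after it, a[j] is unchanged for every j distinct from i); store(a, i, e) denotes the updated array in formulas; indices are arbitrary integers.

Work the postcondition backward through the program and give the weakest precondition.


Working backward. After the program, the postcondition tot - 6 >= 3*s - 5 && 2*tot + 6 < tot - 6 must hold; in canonical form it is tot >= 3*s + 1 && tot < -12.
Then branch requires tot >= 3*s + 1 && tot < -12; else branch requires ((!(s != 3*tot + 7)) ==> (3*tot >= 3*s + 1 && 3*tot < -12)) && (s != 3*tot + 7 ==> (tot >= 3*s + 1 && tot < -12)).
Before the if: (3*tot == 9 ==> (tot >= 3*s + 1 && tot < -12)) && ((!(3*tot == 9)) ==> (((!(s != 3*tot + 7)) ==> (3*tot >= 3*s + 1 && 3*tot < -12)) && (s != 3*tot + 7 ==> (tot >= 3*s + 1 && tot < -12))))
Before tot := 2*mem[3] + 6: (6*mem[3] == -9 ==> (2*mem[3] >= 3*s - 5 && 2*mem[3] < -18)) && ((!(6*mem[3] == -9)) ==> (((!(s != 6*mem[3] + 25)) ==> (6*mem[3] >= 3*s - 17 && 6*mem[3] < -30)) && (s != 6*mem[3] + 25 ==> (2*mem[3] >= 3*s - 5 && 2*mem[3] < -18))))
Before mem[1] := 3*tot: (6*mem[3] == -9 ==> (2*mem[3] >= 3*s - 5 && 2*mem[3] < -18)) && ((!(6*mem[3] == -9)) ==> (((!(s != 6*mem[3] + 25)) ==> (6*mem[3] >= 3*s - 17 && 6*mem[3] < -30)) && (s != 6*mem[3] + 25 ==> (2*mem[3] >= 3*s - 5 && 2*mem[3] < -18))))
Answer: WP = (6*mem[3] == -9 ==> (2*mem[3] >= 3*s - 5 && 2*mem[3] < -18)) && ((!(6*mem[3] == -9)) ==> (((!(s != 6*mem[3] + 25)) ==> (6*mem[3] >= 3*s - 17 && 6*mem[3] < -30)) && (s != 6*mem[3] + 25 ==> (2*mem[3] >= 3*s - 5 && 2*mem[3] < -18))))


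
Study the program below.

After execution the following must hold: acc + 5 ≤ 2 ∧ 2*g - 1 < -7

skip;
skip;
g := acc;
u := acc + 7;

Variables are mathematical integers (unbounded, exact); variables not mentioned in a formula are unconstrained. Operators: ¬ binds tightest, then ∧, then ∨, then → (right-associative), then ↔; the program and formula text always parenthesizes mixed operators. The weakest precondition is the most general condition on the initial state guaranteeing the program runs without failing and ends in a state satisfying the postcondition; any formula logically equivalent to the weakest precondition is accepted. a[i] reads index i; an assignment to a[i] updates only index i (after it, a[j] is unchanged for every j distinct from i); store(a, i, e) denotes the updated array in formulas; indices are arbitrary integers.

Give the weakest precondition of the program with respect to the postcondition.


Working backward. After the program, the postcondition acc + 5 ≤ 2 ∧ 2*g - 1 < -7 must hold; in canonical form it is acc ≤ -3 ∧ 2*g < -6.
Before u := acc + 7: acc ≤ -3 ∧ 2*g < -6
Before g := acc: acc ≤ -3 ∧ 2*acc < -6
Before skip: acc ≤ -3 ∧ 2*acc < -6
Before skip: acc ≤ -3 ∧ 2*acc < -6
Answer: WP = acc ≤ -3 ∧ 2*acc < -6


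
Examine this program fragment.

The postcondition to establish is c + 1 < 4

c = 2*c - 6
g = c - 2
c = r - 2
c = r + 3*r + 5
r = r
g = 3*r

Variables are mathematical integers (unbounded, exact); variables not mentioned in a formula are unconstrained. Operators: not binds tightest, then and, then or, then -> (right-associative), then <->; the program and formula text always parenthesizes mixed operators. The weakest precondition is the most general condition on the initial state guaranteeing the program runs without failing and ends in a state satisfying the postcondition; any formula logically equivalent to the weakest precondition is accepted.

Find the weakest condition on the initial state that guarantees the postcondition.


Working backward. After the program, the postcondition c + 1 < 4 must hold; in canonical form it is c < 3.
Before g := 3*r: c < 3
Before r := r: c < 3
Before c := r + 3*r + 5: 4*r < -2
Before c := r - 2: 4*r < -2
Before g := c - 2: 4*r < -2
Before c := 2*c - 6: 4*r < -2
Answer: WP = 4*r < -2


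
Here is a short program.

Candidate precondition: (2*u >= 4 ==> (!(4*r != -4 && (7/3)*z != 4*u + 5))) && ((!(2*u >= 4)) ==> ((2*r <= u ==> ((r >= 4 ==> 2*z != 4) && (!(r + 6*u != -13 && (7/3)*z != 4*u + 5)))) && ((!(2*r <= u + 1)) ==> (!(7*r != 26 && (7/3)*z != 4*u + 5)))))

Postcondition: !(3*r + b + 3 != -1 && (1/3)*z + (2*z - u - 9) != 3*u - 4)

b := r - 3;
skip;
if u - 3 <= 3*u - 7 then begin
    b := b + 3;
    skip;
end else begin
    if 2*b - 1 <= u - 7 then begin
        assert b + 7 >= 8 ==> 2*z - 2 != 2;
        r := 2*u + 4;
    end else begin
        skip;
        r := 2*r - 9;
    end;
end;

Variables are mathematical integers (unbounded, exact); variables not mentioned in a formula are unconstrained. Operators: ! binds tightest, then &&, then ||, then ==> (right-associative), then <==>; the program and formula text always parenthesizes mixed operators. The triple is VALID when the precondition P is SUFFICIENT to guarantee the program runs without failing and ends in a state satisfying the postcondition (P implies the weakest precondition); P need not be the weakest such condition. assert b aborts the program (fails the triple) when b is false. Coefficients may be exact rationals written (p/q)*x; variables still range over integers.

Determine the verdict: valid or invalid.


Working backward. After the program, the postcondition !(3*r + b + 3 != -1 && (1/3)*z + (2*z - u - 9) != 3*u - 4) must hold; in canonical form it is !(b + 3*r != -4 && (7/3)*z != 4*u + 5).
Then branch requires !(b + 3*r != -7 && (7/3)*z != 4*u + 5); else branch requires (2*b <= u - 6 ==> ((b >= 1 ==> 2*z != 4) && (!(b + 6*u != -16 && (7/3)*z != 4*u + 5)))) && ((!(2*b <= u - 6)) ==> (!(b + 6*r != 23 && (7/3)*z != 4*u + 5))).
Before the if: (2*u >= 4 ==> (!(b + 3*r != -7 && (7/3)*z != 4*u + 5))) && ((!(2*u >= 4)) ==> ((2*b <= u - 6 ==> ((b >= 1 ==> 2*z != 4) && (!(b + 6*u != -16 && (7/3)*z != 4*u + 5)))) && ((!(2*b <= u - 6)) ==> (!(b + 6*r != 23 && (7/3)*z != 4*u + 5)))))
Before skip: (2*u >= 4 ==> (!(b + 3*r != -7 && (7/3)*z != 4*u + 5))) && ((!(2*u >= 4)) ==> ((2*b <= u - 6 ==> ((b >= 1 ==> 2*z != 4) && (!(b + 6*u != -16 && (7/3)*z != 4*u + 5)))) && ((!(2*b <= u - 6)) ==> (!(b + 6*r != 23 && (7/3)*z != 4*u + 5)))))
Before b := r - 3: (2*u >= 4 ==> (!(4*r != -4 && (7/3)*z != 4*u + 5))) && ((!(2*u >= 4)) ==> ((2*r <= u ==> ((r >= 4 ==> 2*z != 4) && (!(r + 6*u != -13 && (7/3)*z != 4*u + 5)))) && ((!(2*r <= u)) ==> (!(7*r != 26 && (7/3)*z != 4*u + 5)))))
The weakest precondition is (2*u >= 4 ==> (!(4*r != -4 && (7/3)*z != 4*u + 5))) && ((!(2*u >= 4)) ==> ((2*r <= u ==> ((r >= 4 ==> 2*z != 4) && (!(r + 6*u != -13 && (7/3)*z != 4*u + 5)))) && ((!(2*r <= u)) ==> (!(7*r != 26 && (7/3)*z != 4*u + 5))))).
Check whether (2*u >= 4 ==> (!(4*r != -4 && (7/3)*z != 4*u + 5))) && ((!(2*u >= 4)) ==> ((2*r <= u ==> ((r >= 4 ==> 2*z != 4) && (!(r + 6*u != -13 && (7/3)*z != 4*u + 5)))) && ((!(2*r <= u + 1)) ==> (!(7*r != 26 && (7/3)*z != 4*u + 5))))) implies it.
Countermodel: at the initial state r = 1, u = 1, z = 4, the precondition holds but the weakest precondition fails.
Answer: invalid


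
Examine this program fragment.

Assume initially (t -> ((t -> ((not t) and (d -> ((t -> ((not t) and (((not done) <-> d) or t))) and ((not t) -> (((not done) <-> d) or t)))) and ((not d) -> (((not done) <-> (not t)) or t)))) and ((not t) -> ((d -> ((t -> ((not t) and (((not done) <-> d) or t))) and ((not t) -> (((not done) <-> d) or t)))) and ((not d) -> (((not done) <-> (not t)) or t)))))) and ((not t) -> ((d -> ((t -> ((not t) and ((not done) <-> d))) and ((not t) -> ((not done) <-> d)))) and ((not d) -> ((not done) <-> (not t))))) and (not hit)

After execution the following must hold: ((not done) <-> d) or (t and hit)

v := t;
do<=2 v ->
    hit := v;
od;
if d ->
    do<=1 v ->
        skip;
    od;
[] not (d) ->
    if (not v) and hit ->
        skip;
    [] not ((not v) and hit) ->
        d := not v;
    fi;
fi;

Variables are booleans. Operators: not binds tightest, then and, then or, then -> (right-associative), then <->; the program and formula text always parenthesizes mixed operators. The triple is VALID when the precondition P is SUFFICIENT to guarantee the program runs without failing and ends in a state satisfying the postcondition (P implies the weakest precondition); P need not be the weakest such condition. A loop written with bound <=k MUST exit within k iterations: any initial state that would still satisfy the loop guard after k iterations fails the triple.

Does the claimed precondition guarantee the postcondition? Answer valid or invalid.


Working backward. After the program, ((not done) <-> d) or (t and hit) must hold.
Then branch requires (v -> ((not v) and (((not done) <-> d) or (t and hit)))) and ((not v) -> (((not done) <-> d) or (t and hit))); else branch requires (((not v) and hit) -> (((not done) <-> d) or (t and hit))) and ((not ((not v) and hit)) -> (((not done) <-> (not v)) or (t and hit))).
Before the if: (d -> ((v -> ((not v) and (((not done) <-> d) or (t and hit)))) and ((not v) -> (((not done) <-> d) or (t and hit))))) and ((not d) -> ((((not v) and hit) -> (((not done) <-> d) or (t and hit))) and ((not ((not v) and hit)) -> (((not done) <-> (not v)) or (t and hit)))))
Before the loop (bound <=2), unroll the exhaustion recursion (WP_0 = exit-now case; WP_j = one more guarded iteration, up to j = 2):
  WP_0: (not v) and (d -> ((v -> ((not v) and (((not done) <-> d) or (t and hit)))) and ((not v) -> (((not done) <-> d) or (t and hit))))) and ((not d) -> ((((not v) and hit) -> (((not done) <-> d) or (t and hit))) and ((not ((not v) and hit)) -> (((not done) <-> (not v)) or (t and hit)))))
  WP_1: (v -> ((not v) and (d -> ((v -> ((not v) and (((not done) <-> d) or (t and v)))) and ((not v) -> (((not done) <-> d) or (t and v))))) and ((not d) -> (((not done) <-> (not v)) or (t and v))))) and ((not v) -> ((d -> ((v -> ((not v) and (((not done) <-> d) or (t and hit)))) and ((not v) -> (((not done) <-> d) or (t and hit))))) and ((not d) -> ((((not v) and hit) -> (((not done) <-> d) or (t and hit))) and ((not ((not v) and hit)) -> (((not done) <-> (not v)) or (t and hit)))))))
  WP_2: (v -> ((v -> ((not v) and (d -> ((v -> ((not v) and (((not done) <-> d) or (t and v)))) and ((not v) -> (((not done) <-> d) or (t and v))))) and ((not d) -> (((not done) <-> (not v)) or (t and v))))) and ((not v) -> ((d -> ((v -> ((not v) and (((not done) <-> d) or (t and v)))) and ((not v) -> (((not done) <-> d) or (t and v))))) and ((not d) -> (((not done) <-> (not v)) or (t and v))))))) and ((not v) -> ((d -> ((v -> ((not v) and (((not done) <-> d) or (t and hit)))) and ((not v) -> (((not done) <-> d) or (t and hit))))) and ((not d) -> ((((not v) and hit) -> (((not done) <-> d) or (t and hit))) and ((not ((not v) and hit)) -> (((not done) <-> (not v)) or (t and hit)))))))
So before the loop: (v -> ((v -> ((not v) and (d -> ((v -> ((not v) and (((not done) <-> d) or (t and v)))) and ((not v) -> (((not done) <-> d) or (t and v))))) and ((not d) -> (((not done) <-> (not v)) or (t and v))))) and ((not v) -> ((d -> ((v -> ((not v) and (((not done) <-> d) or (t and v)))) and ((not v) -> (((not done) <-> d) or (t and v))))) and ((not d) -> (((not done) <-> (not v)) or (t and v))))))) and ((not v) -> ((d -> ((v -> ((not v) and (((not done) <-> d) or (t and hit)))) and ((not v) -> (((not done) <-> d) or (t and hit))))) and ((not d) -> ((((not v) and hit) -> (((not done) <-> d) or (t and hit))) and ((not ((not v) and hit)) -> (((not done) <-> (not v)) or (t and hit)))))))
Before v := t: (t -> ((t -> ((not t) and (d -> ((t -> ((not t) and (((not done) <-> d) or t))) and ((not t) -> (((not done) <-> d) or t)))) and ((not d) -> (((not done) <-> (not t)) or t)))) and ((not t) -> ((d -> ((t -> ((not t) and (((not done) <-> d) or t))) and ((not t) -> (((not done) <-> d) or t)))) and ((not d) -> (((not done) <-> (not t)) or t)))))) and ((not t) -> ((d -> ((t -> ((not t) and (((not done) <-> d) or (t and hit)))) and ((not t) -> (((not done) <-> d) or (t and hit))))) and ((not d) -> ((((not t) and hit) -> (((not done) <-> d) or (t and hit))) and ((not ((not t) and hit)) -> (((not done) <-> (not t)) or (t and hit)))))))
The weakest precondition is (t -> ((t -> ((not t) and (d -> ((t -> ((not t) and (((not done) <-> d) or t))) and ((not t) -> (((not done) <-> d) or t)))) and ((not d) -> (((not done) <-> (not t)) or t)))) and ((not t) -> ((d -> ((t -> ((not t) and (((not done) <-> d) or t))) and ((not t) -> (((not done) <-> d) or t)))) and ((not d) -> (((not done) <-> (not t)) or t)))))) and ((not t) -> ((d -> ((t -> ((not t) and (((not done) <-> d) or (t and hit)))) and ((not t) -> (((not done) <-> d) or (t and hit))))) and ((not d) -> ((((not t) and hit) -> (((not done) <-> d) or (t and hit))) and ((not ((not t) and hit)) -> (((not done) <-> (not t)) or (t and hit))))))).
Check whether (t -> ((t -> ((not t) and (d -> ((t -> ((not t) and (((not done) <-> d) or t))) and ((not t) -> (((not done) <-> d) or t)))) and ((not d) -> (((not done) <-> (not t)) or t)))) and ((not t) -> ((d -> ((t -> ((not t) and (((not done) <-> d) or t))) and ((not t) -> (((not done) <-> d) or t)))) and ((not d) -> (((not done) <-> (not t)) or t)))))) and ((not t) -> ((d -> ((t -> ((not t) and ((not done) <-> d))) and ((not t) -> ((not done) <-> d)))) and ((not d) -> ((not done) <-> (not t))))) and (not hit) implies it.
Every state satisfying the precondition satisfies the weakest precondition: the implication holds.
Answer: valid


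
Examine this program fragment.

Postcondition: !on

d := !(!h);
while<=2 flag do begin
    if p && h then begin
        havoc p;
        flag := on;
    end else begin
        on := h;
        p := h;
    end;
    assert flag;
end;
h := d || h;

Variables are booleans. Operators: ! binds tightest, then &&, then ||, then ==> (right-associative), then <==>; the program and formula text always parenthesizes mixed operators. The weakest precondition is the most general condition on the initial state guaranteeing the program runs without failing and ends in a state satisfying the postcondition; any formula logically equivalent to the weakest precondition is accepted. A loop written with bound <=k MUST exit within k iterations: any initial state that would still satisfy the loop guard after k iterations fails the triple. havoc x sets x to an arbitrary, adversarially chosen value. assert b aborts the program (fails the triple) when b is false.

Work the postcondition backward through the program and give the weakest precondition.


Working backward. After the program, !on must hold.
Before h := d || h: !on
Before the loop (bound <=2), unroll the exhaustion recursion (WP_0 = exit-now case; WP_j = one more guarded iteration, up to j = 2):
  WP_0: (!flag) && (!on)
  WP_1: (flag ==> ((!(p && h)) && p && h)) && ((!flag) ==> (!on))
  WP_2: (flag ==> ((!(p && h)) && p && h)) && ((!flag) ==> (!on))
So before the loop: (flag ==> ((!(p && h)) && p && h)) && ((!flag) ==> (!on))
Before d := !(!h): (flag ==> ((!(p && h)) && p && h)) && ((!flag) ==> (!on))
Answer: WP = (flag ==> ((!(p && h)) && p && h)) && ((!flag) ==> (!on))


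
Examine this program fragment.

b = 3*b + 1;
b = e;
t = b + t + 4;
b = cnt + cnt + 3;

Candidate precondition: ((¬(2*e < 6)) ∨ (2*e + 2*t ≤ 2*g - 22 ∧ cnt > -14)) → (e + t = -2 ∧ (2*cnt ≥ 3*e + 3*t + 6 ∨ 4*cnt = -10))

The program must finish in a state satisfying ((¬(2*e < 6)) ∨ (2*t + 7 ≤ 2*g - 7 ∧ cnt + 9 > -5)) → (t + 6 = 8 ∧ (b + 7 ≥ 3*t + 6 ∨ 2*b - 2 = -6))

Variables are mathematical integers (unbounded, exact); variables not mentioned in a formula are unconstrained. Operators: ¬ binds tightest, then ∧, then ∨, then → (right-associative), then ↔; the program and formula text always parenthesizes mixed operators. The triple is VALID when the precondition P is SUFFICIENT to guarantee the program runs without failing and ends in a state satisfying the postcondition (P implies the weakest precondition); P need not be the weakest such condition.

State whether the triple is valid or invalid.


Working backward. After the program, the postcondition ((¬(2*e < 6)) ∨ (2*t + 7 ≤ 2*g - 7 ∧ cnt + 9 > -5)) → (t + 6 = 8 ∧ (b + 7 ≥ 3*t + 6 ∨ 2*b - 2 = -6)) must hold; in canonical form it is ((¬(2*e < 6)) ∨ (2*t ≤ 2*g - 14 ∧ cnt > -14)) → (t = 2 ∧ (b ≥ 3*t - 1 ∨ 2*b = -4)).
Before b := cnt + cnt + 3: ((¬(2*e < 6)) ∨ (2*t ≤ 2*g - 14 ∧ cnt > -14)) → (t = 2 ∧ (2*cnt ≥ 3*t - 4 ∨ 4*cnt = -10))
Before t := b + t + 4: ((¬(2*e < 6)) ∨ (2*b + 2*t ≤ 2*g - 22 ∧ cnt > -14)) → (b + t = -2 ∧ (2*cnt ≥ 3*b + 3*t + 8 ∨ 4*cnt = -10))
Before b := e: ((¬(2*e < 6)) ∨ (2*e + 2*t ≤ 2*g - 22 ∧ cnt > -14)) → (e + t = -2 ∧ (2*cnt ≥ 3*e + 3*t + 8 ∨ 4*cnt = -10))
Before b := 3*b + 1: ((¬(2*e < 6)) ∨ (2*e + 2*t ≤ 2*g - 22 ∧ cnt > -14)) → (e + t = -2 ∧ (2*cnt ≥ 3*e + 3*t + 8 ∨ 4*cnt = -10))
The weakest precondition is ((¬(2*e < 6)) ∨ (2*e + 2*t ≤ 2*g - 22 ∧ cnt > -14)) → (e + t = -2 ∧ (2*cnt ≥ 3*e + 3*t + 8 ∨ 4*cnt = -10)).
Check whether ((¬(2*e < 6)) ∨ (2*e + 2*t ≤ 2*g - 22 ∧ cnt > -14)) → (e + t = -2 ∧ (2*cnt ≥ 3*e + 3*t + 6 ∨ 4*cnt = -10)) implies it.
Countermodel: at the initial state cnt = 0, e = 2, g = 9, t = -4, the precondition holds but the weakest precondition fails.
Answer: invalid


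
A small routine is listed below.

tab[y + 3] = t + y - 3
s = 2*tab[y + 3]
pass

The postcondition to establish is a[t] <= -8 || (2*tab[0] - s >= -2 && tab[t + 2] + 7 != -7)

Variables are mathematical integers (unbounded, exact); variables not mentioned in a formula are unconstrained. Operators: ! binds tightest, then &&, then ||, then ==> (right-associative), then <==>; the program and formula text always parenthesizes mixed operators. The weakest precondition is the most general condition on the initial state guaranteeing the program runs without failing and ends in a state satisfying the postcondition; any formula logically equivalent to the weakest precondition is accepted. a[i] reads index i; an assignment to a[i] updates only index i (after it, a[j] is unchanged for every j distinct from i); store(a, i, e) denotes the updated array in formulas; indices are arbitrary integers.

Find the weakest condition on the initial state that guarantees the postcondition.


Working backward. After the program, the postcondition a[t] <= -8 || (2*tab[0] - s >= -2 && tab[t + 2] + 7 != -7) must hold; in canonical form it is a[t] <= -8 || (2*tab[0] >= s - 2 && tab[t + 2] != -14).
Before skip: a[t] <= -8 || (2*tab[0] >= s - 2 && tab[t + 2] != -14)
Before s := 2*tab[y + 3]: a[t] <= -8 || (2*tab[0] >= 2*tab[y + 3] - 2 && tab[t + 2] != -14)
Before tab[y + 3] := t + y - 3: a[t] <= -8 || (2*store(tab, y + 3, t + y - 3)[0] >= 2*store(tab, y + 3, t + y - 3)[y + 3] - 2 && store(tab, y + 3, t + y - 3)[t + 2] != -14)
Answer: WP = a[t] <= -8 || (2*store(tab, y + 3, t + y - 3)[0] >= 2*store(tab, y + 3, t + y - 3)[y + 3] - 2 && store(tab, y + 3, t + y - 3)[t + 2] != -14)


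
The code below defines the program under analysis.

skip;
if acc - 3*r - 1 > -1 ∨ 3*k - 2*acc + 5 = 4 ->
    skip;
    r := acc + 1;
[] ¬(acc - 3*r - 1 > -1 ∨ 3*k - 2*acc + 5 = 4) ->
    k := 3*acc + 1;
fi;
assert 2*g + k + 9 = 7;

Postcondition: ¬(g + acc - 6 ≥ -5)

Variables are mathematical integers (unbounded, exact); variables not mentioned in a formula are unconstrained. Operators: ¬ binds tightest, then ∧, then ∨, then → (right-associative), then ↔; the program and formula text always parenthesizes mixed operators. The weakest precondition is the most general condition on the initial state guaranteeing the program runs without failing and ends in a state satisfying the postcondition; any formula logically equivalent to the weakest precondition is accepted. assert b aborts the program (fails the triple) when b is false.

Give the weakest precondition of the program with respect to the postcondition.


Working backward. After the program, the postcondition ¬(g + acc - 6 ≥ -5) must hold; in canonical form it is ¬(acc + g ≥ 1).
Before assert 2*g + k + 9 = 7: 2*g + k = -2 ∧ (¬(acc + g ≥ 1))
Then branch requires 2*g + k = -2 ∧ (¬(acc + g ≥ 1)); else branch requires 3*acc + 2*g = -3 ∧ (¬(acc + g ≥ 1)).
Before the if: ((acc > 3*r ∨ 3*k = 2*acc - 1) → (2*g + k = -2 ∧ (¬(acc + g ≥ 1)))) ∧ ((¬(acc > 3*r ∨ 3*k = 2*acc - 1)) → (3*acc + 2*g = -3 ∧ (¬(acc + g ≥ 1))))
Before skip: ((acc > 3*r ∨ 3*k = 2*acc - 1) → (2*g + k = -2 ∧ (¬(acc + g ≥ 1)))) ∧ ((¬(acc > 3*r ∨ 3*k = 2*acc - 1)) → (3*acc + 2*g = -3 ∧ (¬(acc + g ≥ 1))))
Answer: WP = ((acc > 3*r ∨ 3*k = 2*acc - 1) → (2*g + k = -2 ∧ (¬(acc + g ≥ 1)))) ∧ ((¬(acc > 3*r ∨ 3*k = 2*acc - 1)) → (3*acc + 2*g = -3 ∧ (¬(acc + g ≥ 1))))


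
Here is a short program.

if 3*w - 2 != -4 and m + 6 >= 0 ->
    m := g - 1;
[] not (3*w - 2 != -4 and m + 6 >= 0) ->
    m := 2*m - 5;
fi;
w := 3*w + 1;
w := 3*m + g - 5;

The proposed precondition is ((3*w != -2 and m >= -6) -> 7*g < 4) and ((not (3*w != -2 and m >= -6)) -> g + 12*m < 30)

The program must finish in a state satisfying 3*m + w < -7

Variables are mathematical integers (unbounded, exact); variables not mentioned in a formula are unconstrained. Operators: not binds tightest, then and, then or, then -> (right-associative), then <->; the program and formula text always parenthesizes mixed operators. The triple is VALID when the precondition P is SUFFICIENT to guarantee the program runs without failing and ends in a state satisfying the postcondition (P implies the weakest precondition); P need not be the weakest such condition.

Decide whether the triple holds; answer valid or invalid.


Working backward. After the program, 3*m + w < -7 must hold.
Before w := 3*m + g - 5: g + 6*m < -2
Before w := 3*w + 1: g + 6*m < -2
Then branch requires 7*g < 4; else branch requires g + 12*m < 28.
Before the if: ((3*w != -2 and m >= -6) -> 7*g < 4) and ((not (3*w != -2 and m >= -6)) -> g + 12*m < 28)
The weakest precondition is ((3*w != -2 and m >= -6) -> 7*g < 4) and ((not (3*w != -2 and m >= -6)) -> g + 12*m < 28).
Check whether ((3*w != -2 and m >= -6) -> 7*g < 4) and ((not (3*w != -2 and m >= -6)) -> g + 12*m < 30) implies it.
Countermodel: at the initial state g = 112, m = -7, w = 0, the precondition holds but the weakest precondition fails.
Answer: invalid


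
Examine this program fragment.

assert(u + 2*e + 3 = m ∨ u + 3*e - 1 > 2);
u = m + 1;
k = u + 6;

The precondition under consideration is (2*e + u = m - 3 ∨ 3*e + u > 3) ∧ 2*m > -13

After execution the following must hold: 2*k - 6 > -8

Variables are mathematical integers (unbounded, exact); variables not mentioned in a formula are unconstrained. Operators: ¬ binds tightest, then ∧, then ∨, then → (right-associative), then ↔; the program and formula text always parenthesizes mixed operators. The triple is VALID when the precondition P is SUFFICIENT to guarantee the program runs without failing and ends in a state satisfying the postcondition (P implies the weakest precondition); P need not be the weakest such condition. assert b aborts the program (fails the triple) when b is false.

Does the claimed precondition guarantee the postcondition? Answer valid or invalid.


Working backward. After the program, the postcondition 2*k - 6 > -8 must hold; in canonical form it is 2*k > -2.
Before k := u + 6: 2*u > -14
Before u := m + 1: 2*m > -16
Before assert u + 2*e + 3 = m ∨ u + 3*e - 1 > 2: (2*e + u = m - 3 ∨ 3*e + u > 3) ∧ 2*m > -16
The weakest precondition is (2*e + u = m - 3 ∨ 3*e + u > 3) ∧ 2*m > -16.
Check whether (2*e + u = m - 3 ∨ 3*e + u > 3) ∧ 2*m > -13 implies it.
Every state satisfying the precondition satisfies the weakest precondition: the implication holds.
Answer: valid


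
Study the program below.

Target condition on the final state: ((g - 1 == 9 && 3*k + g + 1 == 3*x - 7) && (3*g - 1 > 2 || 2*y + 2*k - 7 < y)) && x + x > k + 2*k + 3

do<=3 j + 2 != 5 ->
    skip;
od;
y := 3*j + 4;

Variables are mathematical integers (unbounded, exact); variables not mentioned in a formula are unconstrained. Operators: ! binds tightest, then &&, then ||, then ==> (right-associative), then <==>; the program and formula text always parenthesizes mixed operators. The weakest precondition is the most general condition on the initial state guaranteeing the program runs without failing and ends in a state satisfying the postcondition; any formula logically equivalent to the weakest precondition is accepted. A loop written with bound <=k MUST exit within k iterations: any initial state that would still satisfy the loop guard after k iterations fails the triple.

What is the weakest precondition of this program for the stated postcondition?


Working backward. After the program, the postcondition ((g - 1 == 9 && 3*k + g + 1 == 3*x - 7) && (3*g - 1 > 2 || 2*y + 2*k - 7 < y)) && x + x > k + 2*k + 3 must hold; in canonical form it is g == 10 && g + 3*k == 3*x - 8 && (3*g > 3 || 2*k + y < 7) && 2*x > 3*k + 3.
Before y := 3*j + 4: g == 10 && g + 3*k == 3*x - 8 && (3*g > 3 || 3*j + 2*k < 3) && 2*x > 3*k + 3
Before the loop (bound <=3), unroll the exhaustion recursion (WP_0 = exit-now case; WP_j = one more guarded iteration, up to j = 3):
  WP_0: (!(j != 3)) && g == 10 && g + 3*k == 3*x - 8 && (3*g > 3 || 3*j + 2*k < 3) && 2*x > 3*k + 3
  WP_1: (j != 3 ==> ((!(j != 3)) && g == 10 && g + 3*k == 3*x - 8 && (3*g > 3 || 3*j + 2*k < 3) && 2*x > 3*k + 3)) && ((!(j != 3)) ==> (g == 10 && g + 3*k == 3*x - 8 && (3*g > 3 || 3*j + 2*k < 3) && 2*x > 3*k + 3))
  WP_2: (j != 3 ==> ((j != 3 ==> ((!(j != 3)) && g == 10 && g + 3*k == 3*x - 8 && (3*g > 3 || 3*j + 2*k < 3) && 2*x > 3*k + 3)) && ((!(j != 3)) ==> (g == 10 && g + 3*k == 3*x - 8 && (3*g > 3 || 3*j + 2*k < 3) && 2*x > 3*k + 3)))) && ((!(j != 3)) ==> (g == 10 && g + 3*k == 3*x - 8 && (3*g > 3 || 3*j + 2*k < 3) && 2*x > 3*k + 3))
  WP_3: (j != 3 ==> ((j != 3 ==> ((j != 3 ==> ((!(j != 3)) && g == 10 && g + 3*k == 3*x - 8 && (3*g > 3 || 3*j + 2*k < 3) && 2*x > 3*k + 3)) && ((!(j != 3)) ==> (g == 10 && g + 3*k == 3*x - 8 && (3*g > 3 || 3*j + 2*k < 3) && 2*x > 3*k + 3)))) && ((!(j != 3)) ==> (g == 10 && g + 3*k == 3*x - 8 && (3*g > 3 || 3*j + 2*k < 3) && 2*x > 3*k + 3)))) && ((!(j != 3)) ==> (g == 10 && g + 3*k == 3*x - 8 && (3*g > 3 || 3*j + 2*k < 3) && 2*x > 3*k + 3))
So before the loop: (j != 3 ==> ((j != 3 ==> ((j != 3 ==> ((!(j != 3)) && g == 10 && g + 3*k == 3*x - 8 && (3*g > 3 || 3*j + 2*k < 3) && 2*x > 3*k + 3)) && ((!(j != 3)) ==> (g == 10 && g + 3*k == 3*x - 8 && (3*g > 3 || 3*j + 2*k < 3) && 2*x > 3*k + 3)))) && ((!(j != 3)) ==> (g == 10 && g + 3*k == 3*x - 8 && (3*g > 3 || 3*j + 2*k < 3) && 2*x > 3*k + 3)))) && ((!(j != 3)) ==> (g == 10 && g + 3*k == 3*x - 8 && (3*g > 3 || 3*j + 2*k < 3) && 2*x > 3*k + 3))
Answer: WP = (j != 3 ==> ((j != 3 ==> ((j != 3 ==> ((!(j != 3)) && g == 10 && g + 3*k == 3*x - 8 && (3*g > 3 || 3*j + 2*k < 3) && 2*x > 3*k + 3)) && ((!(j != 3)) ==> (g == 10 && g + 3*k == 3*x - 8 && (3*g > 3 || 3*j + 2*k < 3) && 2*x > 3*k + 3)))) && ((!(j != 3)) ==> (g == 10 && g + 3*k == 3*x - 8 && (3*g > 3 || 3*j + 2*k < 3) && 2*x > 3*k + 3)))) && ((!(j != 3)) ==> (g == 10 && g + 3*k == 3*x - 8 && (3*g > 3 || 3*j + 2*k < 3) && 2*x > 3*k + 3))


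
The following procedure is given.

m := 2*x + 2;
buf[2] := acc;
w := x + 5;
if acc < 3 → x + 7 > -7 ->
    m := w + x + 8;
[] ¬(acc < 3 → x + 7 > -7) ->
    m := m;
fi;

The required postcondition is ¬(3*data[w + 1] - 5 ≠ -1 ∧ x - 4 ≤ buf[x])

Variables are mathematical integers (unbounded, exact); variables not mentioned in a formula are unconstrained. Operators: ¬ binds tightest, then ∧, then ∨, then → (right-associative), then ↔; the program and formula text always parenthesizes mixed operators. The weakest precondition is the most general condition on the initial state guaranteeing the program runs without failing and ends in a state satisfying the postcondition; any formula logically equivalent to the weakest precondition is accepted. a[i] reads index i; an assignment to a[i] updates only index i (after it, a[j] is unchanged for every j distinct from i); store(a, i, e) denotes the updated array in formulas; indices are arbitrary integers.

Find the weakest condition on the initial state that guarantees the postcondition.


Working backward. After the program, the postcondition ¬(3*data[w + 1] - 5 ≠ -1 ∧ x - 4 ≤ buf[x]) must hold; in canonical form it is ¬(3*data[w + 1] ≠ 4 ∧ x ≤ buf[x] + 4).
Then branch requires ¬(3*data[w + 1] ≠ 4 ∧ x ≤ buf[x] + 4); else branch requires ¬(3*data[w + 1] ≠ 4 ∧ x ≤ buf[x] + 4).
Before the if: ((acc < 3 → x > -14) → (¬(3*data[w + 1] ≠ 4 ∧ x ≤ buf[x] + 4))) ∧ ((¬(acc < 3 → x > -14)) → (¬(3*data[w + 1] ≠ 4 ∧ x ≤ buf[x] + 4)))
Before w := x + 5: ((acc < 3 → x > -14) → (¬(3*data[x + 6] ≠ 4 ∧ x ≤ buf[x] + 4))) ∧ ((¬(acc < 3 → x > -14)) → (¬(3*data[x + 6] ≠ 4 ∧ x ≤ buf[x] + 4)))
Before buf[2] := acc: ((acc < 3 → x > -14) → (¬(3*data[x + 6] ≠ 4 ∧ x ≤ store(buf, 2, acc)[x] + 4))) ∧ ((¬(acc < 3 → x > -14)) → (¬(3*data[x + 6] ≠ 4 ∧ x ≤ store(buf, 2, acc)[x] + 4)))
Before m := 2*x + 2: ((acc < 3 → x > -14) → (¬(3*data[x + 6] ≠ 4 ∧ x ≤ store(buf, 2, acc)[x] + 4))) ∧ ((¬(acc < 3 → x > -14)) → (¬(3*data[x + 6] ≠ 4 ∧ x ≤ store(buf, 2, acc)[x] + 4)))
Answer: WP = ((acc < 3 → x > -14) → (¬(3*data[x + 6] ≠ 4 ∧ x ≤ store(buf, 2, acc)[x] + 4))) ∧ ((¬(acc < 3 → x > -14)) → (¬(3*data[x + 6] ≠ 4 ∧ x ≤ store(buf, 2, acc)[x] + 4)))


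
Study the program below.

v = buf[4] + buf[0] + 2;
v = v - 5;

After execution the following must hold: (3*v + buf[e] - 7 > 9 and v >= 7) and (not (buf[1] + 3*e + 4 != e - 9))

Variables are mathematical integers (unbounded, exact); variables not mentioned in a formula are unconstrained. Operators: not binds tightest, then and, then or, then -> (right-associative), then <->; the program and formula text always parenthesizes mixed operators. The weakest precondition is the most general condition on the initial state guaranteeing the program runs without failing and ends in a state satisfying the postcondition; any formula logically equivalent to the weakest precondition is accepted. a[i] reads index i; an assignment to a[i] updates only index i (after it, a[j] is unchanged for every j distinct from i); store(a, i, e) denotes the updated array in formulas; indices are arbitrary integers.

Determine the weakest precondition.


Working backward. After the program, the postcondition (3*v + buf[e] - 7 > 9 and v >= 7) and (not (buf[1] + 3*e + 4 != e - 9)) must hold; in canonical form it is buf[e] + 3*v > 16 and v >= 7 and (not (buf[1] + 2*e != -13)).
Before v := v - 5: buf[e] + 3*v > 31 and v >= 12 and (not (buf[1] + 2*e != -13))
Before v := buf[4] + buf[0] + 2: 3*buf[0] + 3*buf[4] + buf[e] > 25 and buf[0] + buf[4] >= 10 and (not (buf[1] + 2*e != -13))
Answer: WP = 3*buf[0] + 3*buf[4] + buf[e] > 25 and buf[0] + buf[4] >= 10 and (not (buf[1] + 2*e != -13))


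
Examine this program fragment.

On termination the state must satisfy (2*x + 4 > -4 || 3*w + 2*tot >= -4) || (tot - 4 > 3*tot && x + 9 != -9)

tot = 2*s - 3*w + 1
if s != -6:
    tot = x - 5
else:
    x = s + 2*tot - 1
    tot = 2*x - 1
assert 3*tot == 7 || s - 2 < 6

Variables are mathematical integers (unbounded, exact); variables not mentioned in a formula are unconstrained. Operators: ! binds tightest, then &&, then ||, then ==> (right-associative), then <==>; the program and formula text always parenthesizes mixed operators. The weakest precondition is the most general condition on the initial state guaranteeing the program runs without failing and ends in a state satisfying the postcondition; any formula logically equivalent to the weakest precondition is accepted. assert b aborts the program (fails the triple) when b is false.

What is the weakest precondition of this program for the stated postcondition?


Working backward. After the program, the postcondition (2*x + 4 > -4 || 3*w + 2*tot >= -4) || (tot - 4 > 3*tot && x + 9 != -9) must hold; in canonical form it is 2*x > -8 || 2*tot + 3*w >= -4 || (2*tot < -4 && x != -18).
Before assert 3*tot == 7 || s - 2 < 6: (3*tot == 7 || s < 8) && (2*x > -8 || 2*tot + 3*w >= -4 || (2*tot < -4 && x != -18))
Then branch requires (3*x == 22 || s < 8) && (2*x > -8 || 3*w + 2*x >= 6 || (2*x < 6 && x != -18)); else branch requires (6*s + 12*tot == 16 || s < 8) && (2*s + 4*tot > -6 || 4*s + 8*tot + 3*w >= 2 || (4*s + 8*tot < 2 && s + 2*tot != -17)).
Before the if: (s != -6 ==> ((3*x == 22 || s < 8) && (2*x > -8 || 3*w + 2*x >= 6 || (2*x < 6 && x != -18)))) && ((!(s != -6)) ==> ((6*s + 12*tot == 16 || s < 8) && (2*s + 4*tot > -6 || 4*s + 8*tot + 3*w >= 2 || (4*s + 8*tot < 2 && s + 2*tot != -17))))
Before tot := 2*s - 3*w + 1: (s != -6 ==> ((3*x == 22 || s < 8) && (2*x > -8 || 3*w + 2*x >= 6 || (2*x < 6 && x != -18)))) && ((!(s != -6)) ==> ((30*s == 36*w + 4 || s < 8) && (10*s > 12*w - 10 || 20*s >= 21*w - 6 || (20*s < 24*w - 6 && 5*s != 6*w - 19))))
Answer: WP = (s != -6 ==> ((3*x == 22 || s < 8) && (2*x > -8 || 3*w + 2*x >= 6 || (2*x < 6 && x != -18)))) && ((!(s != -6)) ==> ((30*s == 36*w + 4 || s < 8) && (10*s > 12*w - 10 || 20*s >= 21*w - 6 || (20*s < 24*w - 6 && 5*s != 6*w - 19))))


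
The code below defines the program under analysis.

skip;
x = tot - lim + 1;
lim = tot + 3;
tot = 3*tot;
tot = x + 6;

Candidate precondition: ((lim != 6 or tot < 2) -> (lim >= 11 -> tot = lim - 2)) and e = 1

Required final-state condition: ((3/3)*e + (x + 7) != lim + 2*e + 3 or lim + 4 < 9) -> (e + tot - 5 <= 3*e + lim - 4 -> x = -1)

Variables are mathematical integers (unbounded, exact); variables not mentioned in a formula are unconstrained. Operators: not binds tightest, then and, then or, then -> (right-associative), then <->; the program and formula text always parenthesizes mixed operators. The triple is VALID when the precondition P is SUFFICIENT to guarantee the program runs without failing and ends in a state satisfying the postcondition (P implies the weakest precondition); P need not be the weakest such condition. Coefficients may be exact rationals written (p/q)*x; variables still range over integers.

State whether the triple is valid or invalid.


Working backward. After the program, the postcondition ((3/3)*e + (x + 7) != lim + 2*e + 3 or lim + 4 < 9) -> (e + tot - 5 <= 3*e + lim - 4 -> x = -1) must hold; in canonical form it is (x != e + lim - 4 or lim < 5) -> (tot <= 2*e + lim + 1 -> x = -1).
Before tot := x + 6: (x != e + lim - 4 or lim < 5) -> (x <= 2*e + lim - 5 -> x = -1)
Before tot := 3*tot: (x != e + lim - 4 or lim < 5) -> (x <= 2*e + lim - 5 -> x = -1)
Before lim := tot + 3: (x != e + tot - 1 or tot < 2) -> (x <= 2*e + tot - 2 -> x = -1)
Before x := tot - lim + 1: (e + lim != 2 or tot < 2) -> (2*e + lim >= 3 -> tot = lim - 2)
Before skip: (e + lim != 2 or tot < 2) -> (2*e + lim >= 3 -> tot = lim - 2)
The weakest precondition is (e + lim != 2 or tot < 2) -> (2*e + lim >= 3 -> tot = lim - 2).
Check whether ((lim != 6 or tot < 2) -> (lim >= 11 -> tot = lim - 2)) and e = 1 implies it.
Countermodel: at the initial state e = 1, lim = 7, tot = 6, the precondition holds but the weakest precondition fails.
Answer: invalid


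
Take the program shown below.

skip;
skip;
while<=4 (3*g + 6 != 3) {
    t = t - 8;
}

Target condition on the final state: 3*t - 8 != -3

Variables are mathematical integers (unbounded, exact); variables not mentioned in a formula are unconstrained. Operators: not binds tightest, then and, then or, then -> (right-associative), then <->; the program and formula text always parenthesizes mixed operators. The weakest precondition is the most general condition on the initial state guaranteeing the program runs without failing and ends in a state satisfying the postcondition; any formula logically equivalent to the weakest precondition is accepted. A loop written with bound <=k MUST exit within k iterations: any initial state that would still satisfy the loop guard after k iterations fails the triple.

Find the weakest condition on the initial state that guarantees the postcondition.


Working backward. After the program, the postcondition 3*t - 8 != -3 must hold; in canonical form it is 3*t != 5.
Before the loop (bound <=4), unroll the exhaustion recursion (WP_0 = exit-now case; WP_j = one more guarded iteration, up to j = 4):
  WP_0: (not (3*g != -3)) and 3*t != 5
  WP_1: (3*g != -3 -> ((not (3*g != -3)) and 3*t != 29)) and ((not (3*g != -3)) -> 3*t != 5)
  WP_2: (3*g != -3 -> ((3*g != -3 -> ((not (3*g != -3)) and 3*t != 53)) and ((not (3*g != -3)) -> 3*t != 29))) and ((not (3*g != -3)) -> 3*t != 5)
  WP_3: (3*g != -3 -> ((3*g != -3 -> ((3*g != -3 -> ((not (3*g != -3)) and 3*t != 77)) and ((not (3*g != -3)) -> 3*t != 53))) and ((not (3*g != -3)) -> 3*t != 29))) and ((not (3*g != -3)) -> 3*t != 5)
  WP_4: (3*g != -3 -> ((3*g != -3 -> ((3*g != -3 -> ((3*g != -3 -> ((not (3*g != -3)) and 3*t != 101)) and ((not (3*g != -3)) -> 3*t != 77))) and ((not (3*g != -3)) -> 3*t != 53))) and ((not (3*g != -3)) -> 3*t != 29))) and ((not (3*g != -3)) -> 3*t != 5)
So before the loop: (3*g != -3 -> ((3*g != -3 -> ((3*g != -3 -> ((3*g != -3 -> ((not (3*g != -3)) and 3*t != 101)) and ((not (3*g != -3)) -> 3*t != 77))) and ((not (3*g != -3)) -> 3*t != 53))) and ((not (3*g != -3)) -> 3*t != 29))) and ((not (3*g != -3)) -> 3*t != 5)
Before skip: (3*g != -3 -> ((3*g != -3 -> ((3*g != -3 -> ((3*g != -3 -> ((not (3*g != -3)) and 3*t != 101)) and ((not (3*g != -3)) -> 3*t != 77))) and ((not (3*g != -3)) -> 3*t != 53))) and ((not (3*g != -3)) -> 3*t != 29))) and ((not (3*g != -3)) -> 3*t != 5)
Before skip: (3*g != -3 -> ((3*g != -3 -> ((3*g != -3 -> ((3*g != -3 -> ((not (3*g != -3)) and 3*t != 101)) and ((not (3*g != -3)) -> 3*t != 77))) and ((not (3*g != -3)) -> 3*t != 53))) and ((not (3*g != -3)) -> 3*t != 29))) and ((not (3*g != -3)) -> 3*t != 5)
Answer: WP = (3*g != -3 -> ((3*g != -3 -> ((3*g != -3 -> ((3*g != -3 -> ((not (3*g != -3)) and 3*t != 101)) and ((not (3*g != -3)) -> 3*t != 77))) and ((not (3*g != -3)) -> 3*t != 53))) and ((not (3*g != -3)) -> 3*t != 29))) and ((not (3*g != -3)) -> 3*t != 5)


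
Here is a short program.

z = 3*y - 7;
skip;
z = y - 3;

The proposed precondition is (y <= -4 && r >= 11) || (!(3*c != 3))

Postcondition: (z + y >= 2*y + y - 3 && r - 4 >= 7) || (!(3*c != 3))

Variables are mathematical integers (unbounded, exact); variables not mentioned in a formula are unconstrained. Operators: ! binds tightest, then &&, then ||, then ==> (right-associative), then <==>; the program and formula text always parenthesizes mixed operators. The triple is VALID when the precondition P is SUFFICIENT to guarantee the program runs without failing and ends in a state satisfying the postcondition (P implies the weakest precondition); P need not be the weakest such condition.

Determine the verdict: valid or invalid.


Working backward. After the program, the postcondition (z + y >= 2*y + y - 3 && r - 4 >= 7) || (!(3*c != 3)) must hold; in canonical form it is (z >= 2*y - 3 && r >= 11) || (!(3*c != 3)).
Before z := y - 3: (y <= 0 && r >= 11) || (!(3*c != 3))
Before skip: (y <= 0 && r >= 11) || (!(3*c != 3))
Before z := 3*y - 7: (y <= 0 && r >= 11) || (!(3*c != 3))
The weakest precondition is (y <= 0 && r >= 11) || (!(3*c != 3)).
Check whether (y <= -4 && r >= 11) || (!(3*c != 3)) implies it.
Every state satisfying the precondition satisfies the weakest precondition: the implication holds.
Answer: valid
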